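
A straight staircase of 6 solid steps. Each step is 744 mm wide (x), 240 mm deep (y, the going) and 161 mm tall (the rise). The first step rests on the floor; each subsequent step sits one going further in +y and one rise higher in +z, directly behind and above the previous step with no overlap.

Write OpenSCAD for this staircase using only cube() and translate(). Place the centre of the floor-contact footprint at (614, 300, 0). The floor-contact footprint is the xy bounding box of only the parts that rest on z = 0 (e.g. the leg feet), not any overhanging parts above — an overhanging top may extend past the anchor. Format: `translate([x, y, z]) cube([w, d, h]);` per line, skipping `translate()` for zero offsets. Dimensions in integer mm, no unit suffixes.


translate([242, 180, 0]) cube([744, 240, 161]);
translate([242, 420, 161]) cube([744, 240, 161]);
translate([242, 660, 322]) cube([744, 240, 161]);
translate([242, 900, 483]) cube([744, 240, 161]);
translate([242, 1140, 644]) cube([744, 240, 161]);
translate([242, 1380, 805]) cube([744, 240, 161]);


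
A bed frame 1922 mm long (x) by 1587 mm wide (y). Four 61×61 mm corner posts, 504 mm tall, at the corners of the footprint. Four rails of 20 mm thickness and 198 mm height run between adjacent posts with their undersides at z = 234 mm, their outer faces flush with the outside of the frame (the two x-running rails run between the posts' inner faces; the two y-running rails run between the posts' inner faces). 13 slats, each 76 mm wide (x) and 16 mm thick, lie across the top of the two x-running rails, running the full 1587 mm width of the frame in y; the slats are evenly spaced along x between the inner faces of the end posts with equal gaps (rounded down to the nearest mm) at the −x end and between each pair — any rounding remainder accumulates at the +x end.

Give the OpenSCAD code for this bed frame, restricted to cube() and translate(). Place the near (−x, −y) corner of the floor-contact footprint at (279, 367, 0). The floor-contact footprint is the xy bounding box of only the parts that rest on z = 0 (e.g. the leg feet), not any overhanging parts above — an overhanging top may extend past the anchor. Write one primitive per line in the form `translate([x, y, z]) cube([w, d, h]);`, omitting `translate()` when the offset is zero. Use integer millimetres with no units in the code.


translate([279, 367, 0]) cube([61, 61, 504]);
translate([279, 1893, 0]) cube([61, 61, 504]);
translate([2140, 367, 0]) cube([61, 61, 504]);
translate([2140, 1893, 0]) cube([61, 61, 504]);
translate([340, 367, 234]) cube([1800, 20, 198]);
translate([340, 1934, 234]) cube([1800, 20, 198]);
translate([279, 428, 234]) cube([20, 1465, 198]);
translate([2181, 428, 234]) cube([20, 1465, 198]);
translate([398, 367, 432]) cube([76, 1587, 16]);
translate([532, 367, 432]) cube([76, 1587, 16]);
translate([666, 367, 432]) cube([76, 1587, 16]);
translate([800, 367, 432]) cube([76, 1587, 16]);
translate([934, 367, 432]) cube([76, 1587, 16]);
translate([1068, 367, 432]) cube([76, 1587, 16]);
translate([1202, 367, 432]) cube([76, 1587, 16]);
translate([1336, 367, 432]) cube([76, 1587, 16]);
translate([1470, 367, 432]) cube([76, 1587, 16]);
translate([1604, 367, 432]) cube([76, 1587, 16]);
translate([1738, 367, 432]) cube([76, 1587, 16]);
translate([1872, 367, 432]) cube([76, 1587, 16]);
translate([2006, 367, 432]) cube([76, 1587, 16]);


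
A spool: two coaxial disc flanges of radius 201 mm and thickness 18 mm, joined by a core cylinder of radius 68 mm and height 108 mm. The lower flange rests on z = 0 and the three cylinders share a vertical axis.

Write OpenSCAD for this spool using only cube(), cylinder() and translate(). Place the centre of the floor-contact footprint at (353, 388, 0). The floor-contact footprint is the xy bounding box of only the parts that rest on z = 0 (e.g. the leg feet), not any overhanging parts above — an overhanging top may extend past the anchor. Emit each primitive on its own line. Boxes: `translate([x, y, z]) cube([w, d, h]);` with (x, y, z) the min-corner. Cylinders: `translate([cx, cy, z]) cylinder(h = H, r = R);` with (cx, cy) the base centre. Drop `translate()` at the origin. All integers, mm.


translate([353, 388, 0]) cylinder(h = 18, r = 201);
translate([353, 388, 18]) cylinder(h = 108, r = 68);
translate([353, 388, 126]) cylinder(h = 18, r = 201);


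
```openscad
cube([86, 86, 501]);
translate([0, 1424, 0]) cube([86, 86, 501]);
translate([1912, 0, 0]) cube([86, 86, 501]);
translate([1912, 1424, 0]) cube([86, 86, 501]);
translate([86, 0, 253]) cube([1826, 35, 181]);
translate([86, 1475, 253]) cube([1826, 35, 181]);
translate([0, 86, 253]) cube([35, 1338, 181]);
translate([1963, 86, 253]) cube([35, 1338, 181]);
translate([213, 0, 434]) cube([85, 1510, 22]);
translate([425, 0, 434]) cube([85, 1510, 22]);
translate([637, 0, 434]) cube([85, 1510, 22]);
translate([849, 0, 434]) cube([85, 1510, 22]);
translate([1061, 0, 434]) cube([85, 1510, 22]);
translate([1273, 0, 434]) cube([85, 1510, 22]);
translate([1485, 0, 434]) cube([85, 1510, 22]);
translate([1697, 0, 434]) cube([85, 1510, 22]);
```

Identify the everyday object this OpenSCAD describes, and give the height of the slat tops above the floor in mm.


A bed frame. The slat-top height is 456 mm.

Four posts, four rails, and a row of slats — a bed frame. Slats sit on the rails at z = 253 + 181 = 434; with slat thickness 22, the top is 456 mm.


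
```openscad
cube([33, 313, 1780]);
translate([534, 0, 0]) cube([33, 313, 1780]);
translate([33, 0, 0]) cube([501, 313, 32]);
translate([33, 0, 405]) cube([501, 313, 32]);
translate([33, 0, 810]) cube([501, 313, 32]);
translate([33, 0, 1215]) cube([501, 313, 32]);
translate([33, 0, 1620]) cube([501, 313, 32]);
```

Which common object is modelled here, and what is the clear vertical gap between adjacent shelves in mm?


A bookshelf. The clear shelf gap is 373 mm.

Two tall side panels with 5 horizontal boards between them — a bookshelf. The first two shelf undersides are at z = 0 and z = 405; with shelf thickness 32, the clear gap is 405 − 0 − 32 = 373 mm.


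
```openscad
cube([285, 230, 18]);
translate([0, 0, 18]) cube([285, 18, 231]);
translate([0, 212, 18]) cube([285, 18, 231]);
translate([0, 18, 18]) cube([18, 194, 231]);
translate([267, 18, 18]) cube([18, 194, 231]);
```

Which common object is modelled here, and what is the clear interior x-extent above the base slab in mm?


An open box. The internal width is 249 mm.

A 285×230 base slab with four walls standing on it — an open box. The base is 285 mm wide and the walls are 18 mm thick, so the internal width is 285 − 2 × 18 = 249 mm.


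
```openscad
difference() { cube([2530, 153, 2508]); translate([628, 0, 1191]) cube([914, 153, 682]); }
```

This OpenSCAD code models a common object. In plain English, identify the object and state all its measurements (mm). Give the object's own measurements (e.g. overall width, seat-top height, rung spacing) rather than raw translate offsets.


A wall 2530 mm long (x), 153 mm thick (y), 2508 mm tall, with a rectangular window opening cut through it. The opening is 914 mm wide and 682 mm tall; its sill is at z = 1191 mm and its near (−x) edge is 628 mm from the wall's −x end. The opening passes through the full wall thickness.


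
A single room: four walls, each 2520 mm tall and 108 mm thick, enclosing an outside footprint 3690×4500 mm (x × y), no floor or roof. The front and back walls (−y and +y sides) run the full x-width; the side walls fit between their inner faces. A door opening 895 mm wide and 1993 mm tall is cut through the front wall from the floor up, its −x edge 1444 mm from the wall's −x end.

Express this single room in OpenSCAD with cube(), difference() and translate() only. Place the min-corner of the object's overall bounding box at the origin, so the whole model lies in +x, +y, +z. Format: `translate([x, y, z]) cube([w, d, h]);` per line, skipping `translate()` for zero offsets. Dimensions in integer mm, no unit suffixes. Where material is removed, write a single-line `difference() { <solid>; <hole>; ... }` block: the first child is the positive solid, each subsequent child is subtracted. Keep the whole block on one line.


difference() { cube([3690, 108, 2520]); translate([1444, 0, 0]) cube([895, 108, 1993]); }
translate([0, 4392, 0]) cube([3690, 108, 2520]);
translate([0, 108, 0]) cube([108, 4284, 2520]);
translate([3582, 108, 0]) cube([108, 4284, 2520]);


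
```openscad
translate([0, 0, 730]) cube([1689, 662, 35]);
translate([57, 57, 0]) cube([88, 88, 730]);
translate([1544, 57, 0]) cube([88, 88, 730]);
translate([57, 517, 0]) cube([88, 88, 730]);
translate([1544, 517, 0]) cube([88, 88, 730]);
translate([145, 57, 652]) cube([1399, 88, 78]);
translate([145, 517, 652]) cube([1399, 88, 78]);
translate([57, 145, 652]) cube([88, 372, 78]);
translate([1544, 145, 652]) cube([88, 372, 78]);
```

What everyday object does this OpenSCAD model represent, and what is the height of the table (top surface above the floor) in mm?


A table. The table height is 765 mm.

A 1689×662×35 slab sits at z = 730 on four 88 mm square posts — a table. The top surface is at 730 + 35 = 765 mm.


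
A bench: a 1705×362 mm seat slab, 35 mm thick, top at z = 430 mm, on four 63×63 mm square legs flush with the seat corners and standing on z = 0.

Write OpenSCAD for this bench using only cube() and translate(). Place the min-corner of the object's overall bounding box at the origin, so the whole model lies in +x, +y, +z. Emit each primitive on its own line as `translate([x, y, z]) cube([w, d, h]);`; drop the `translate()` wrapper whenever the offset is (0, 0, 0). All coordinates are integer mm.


translate([0, 0, 395]) cube([1705, 362, 35]);
cube([63, 63, 395]);
translate([0, 299, 0]) cube([63, 63, 395]);
translate([1642, 0, 0]) cube([63, 63, 395]);
translate([1642, 299, 0]) cube([63, 63, 395]);


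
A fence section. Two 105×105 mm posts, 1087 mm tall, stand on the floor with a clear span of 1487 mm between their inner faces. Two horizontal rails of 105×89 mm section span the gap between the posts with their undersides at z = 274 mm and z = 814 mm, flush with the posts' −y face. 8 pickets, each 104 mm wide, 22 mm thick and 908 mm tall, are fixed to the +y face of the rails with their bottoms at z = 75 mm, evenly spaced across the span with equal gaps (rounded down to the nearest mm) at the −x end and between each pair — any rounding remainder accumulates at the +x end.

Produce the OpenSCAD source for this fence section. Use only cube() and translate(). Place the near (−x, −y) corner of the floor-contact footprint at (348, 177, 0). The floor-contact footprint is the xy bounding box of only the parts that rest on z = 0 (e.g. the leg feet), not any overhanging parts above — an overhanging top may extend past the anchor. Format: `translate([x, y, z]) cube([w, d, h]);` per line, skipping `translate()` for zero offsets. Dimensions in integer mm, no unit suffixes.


translate([348, 177, 0]) cube([105, 105, 1087]);
translate([1940, 177, 0]) cube([105, 105, 1087]);
translate([453, 177, 274]) cube([1487, 105, 89]);
translate([453, 177, 814]) cube([1487, 105, 89]);
translate([525, 282, 75]) cube([104, 22, 908]);
translate([701, 282, 75]) cube([104, 22, 908]);
translate([877, 282, 75]) cube([104, 22, 908]);
translate([1053, 282, 75]) cube([104, 22, 908]);
translate([1229, 282, 75]) cube([104, 22, 908]);
translate([1405, 282, 75]) cube([104, 22, 908]);
translate([1581, 282, 75]) cube([104, 22, 908]);
translate([1757, 282, 75]) cube([104, 22, 908]);


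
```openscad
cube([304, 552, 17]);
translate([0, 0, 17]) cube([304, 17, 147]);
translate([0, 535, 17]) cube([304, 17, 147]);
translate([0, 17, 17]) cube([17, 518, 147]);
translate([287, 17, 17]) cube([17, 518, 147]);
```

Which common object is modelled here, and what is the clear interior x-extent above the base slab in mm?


An open box. The internal width is 270 mm.

A 304×552 base slab with four walls standing on it — an open box. The base is 304 mm wide and the walls are 17 mm thick, so the internal width is 304 − 2 × 17 = 270 mm.


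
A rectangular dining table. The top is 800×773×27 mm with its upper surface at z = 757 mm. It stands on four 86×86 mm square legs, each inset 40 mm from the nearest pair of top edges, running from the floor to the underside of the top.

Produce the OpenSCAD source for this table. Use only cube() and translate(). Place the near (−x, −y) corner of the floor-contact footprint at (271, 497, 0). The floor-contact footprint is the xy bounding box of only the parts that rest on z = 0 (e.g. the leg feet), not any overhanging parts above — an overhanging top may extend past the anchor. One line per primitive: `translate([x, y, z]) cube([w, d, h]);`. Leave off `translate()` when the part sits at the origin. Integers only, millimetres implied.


translate([231, 457, 730]) cube([800, 773, 27]);
translate([271, 497, 0]) cube([86, 86, 730]);
translate([905, 497, 0]) cube([86, 86, 730]);
translate([271, 1104, 0]) cube([86, 86, 730]);
translate([905, 1104, 0]) cube([86, 86, 730]);


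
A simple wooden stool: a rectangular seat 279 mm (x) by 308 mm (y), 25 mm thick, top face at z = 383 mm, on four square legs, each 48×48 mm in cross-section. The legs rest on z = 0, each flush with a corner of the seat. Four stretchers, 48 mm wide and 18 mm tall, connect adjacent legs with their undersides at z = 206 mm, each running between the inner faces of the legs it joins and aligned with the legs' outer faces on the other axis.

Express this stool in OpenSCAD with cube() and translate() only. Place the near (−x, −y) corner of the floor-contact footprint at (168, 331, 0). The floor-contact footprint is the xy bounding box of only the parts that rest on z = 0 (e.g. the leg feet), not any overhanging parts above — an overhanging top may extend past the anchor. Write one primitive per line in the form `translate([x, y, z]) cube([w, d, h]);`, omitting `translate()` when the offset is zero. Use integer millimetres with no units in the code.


// leg_h = 383 - 25 = 358
// stretcher span = 279 - 2*48 = 183
translate([168, 331, 358]) cube([279, 308, 25]);
translate([168, 331, 0]) cube([48, 48, 358]);
translate([399, 331, 0]) cube([48, 48, 358]);
translate([168, 591, 0]) cube([48, 48, 358]);
translate([399, 591, 0]) cube([48, 48, 358]);
translate([216, 331, 206]) cube([183, 48, 18]);
translate([216, 591, 206]) cube([183, 48, 18]);
translate([168, 379, 206]) cube([48, 212, 18]);
translate([399, 379, 206]) cube([48, 212, 18]);


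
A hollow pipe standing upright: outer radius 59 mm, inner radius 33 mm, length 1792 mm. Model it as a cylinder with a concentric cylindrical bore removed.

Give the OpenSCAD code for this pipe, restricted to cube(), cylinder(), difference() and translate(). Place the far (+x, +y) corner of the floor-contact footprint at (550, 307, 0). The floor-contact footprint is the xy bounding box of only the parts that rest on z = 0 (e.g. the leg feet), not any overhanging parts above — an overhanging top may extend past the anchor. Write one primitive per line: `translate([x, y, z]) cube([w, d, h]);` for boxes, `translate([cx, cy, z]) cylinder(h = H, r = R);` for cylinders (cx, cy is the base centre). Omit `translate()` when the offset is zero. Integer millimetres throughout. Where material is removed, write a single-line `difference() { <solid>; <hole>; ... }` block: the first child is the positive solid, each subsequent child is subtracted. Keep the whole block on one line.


difference() { translate([491, 248, 0]) cylinder(h = 1792, r = 59); translate([491, 248, 0]) cylinder(h = 1792, r = 33); }


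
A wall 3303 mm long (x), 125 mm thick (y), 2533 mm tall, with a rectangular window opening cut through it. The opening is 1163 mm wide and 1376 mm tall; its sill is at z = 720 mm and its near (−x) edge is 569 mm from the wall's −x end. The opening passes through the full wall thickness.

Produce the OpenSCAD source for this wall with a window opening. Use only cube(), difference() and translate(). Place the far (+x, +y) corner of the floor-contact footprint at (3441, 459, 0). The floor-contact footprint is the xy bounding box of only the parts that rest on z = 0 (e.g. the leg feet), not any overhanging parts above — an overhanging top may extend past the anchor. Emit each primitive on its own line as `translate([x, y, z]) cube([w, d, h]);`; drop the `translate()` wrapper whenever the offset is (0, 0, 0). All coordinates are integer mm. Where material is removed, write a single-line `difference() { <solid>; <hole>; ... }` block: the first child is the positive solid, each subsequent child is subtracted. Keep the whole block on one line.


difference() { translate([138, 334, 0]) cube([3303, 125, 2533]); translate([707, 334, 720]) cube([1163, 125, 1376]); }


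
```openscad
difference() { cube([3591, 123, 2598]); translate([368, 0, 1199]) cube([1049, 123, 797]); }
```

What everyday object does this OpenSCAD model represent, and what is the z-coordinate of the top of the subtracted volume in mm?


A wall with a window opening. The window head height is 1996 mm.

A wall with a rectangular opening subtracted — a window. Sill at z = 1199, opening 797 mm tall, so the head is at 1199 + 797 = 1996 mm.


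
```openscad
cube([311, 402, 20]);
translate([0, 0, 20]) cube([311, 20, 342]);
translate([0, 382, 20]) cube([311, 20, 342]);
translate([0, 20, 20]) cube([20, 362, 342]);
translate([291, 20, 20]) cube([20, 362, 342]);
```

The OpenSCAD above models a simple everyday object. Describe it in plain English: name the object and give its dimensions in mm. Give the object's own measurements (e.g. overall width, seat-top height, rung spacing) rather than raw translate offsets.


An open-topped rectangular box: outside dimensions 311×402×362 mm, with a uniform wall and base thickness of 20 mm. The base is a full 311×402 slab on the floor; four walls sit on top of the base. The front and back walls (the −y and +y sides) span the full width; the two side walls fit between them.


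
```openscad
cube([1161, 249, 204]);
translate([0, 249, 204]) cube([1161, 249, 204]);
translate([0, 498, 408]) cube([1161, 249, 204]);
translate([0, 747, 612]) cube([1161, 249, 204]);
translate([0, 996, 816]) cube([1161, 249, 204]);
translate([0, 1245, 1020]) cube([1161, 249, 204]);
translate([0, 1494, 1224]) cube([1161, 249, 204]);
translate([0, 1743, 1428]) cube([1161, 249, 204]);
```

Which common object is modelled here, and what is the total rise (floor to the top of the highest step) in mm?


A staircase. The total rise is 1632 mm.

8 identical blocks, each offset up and back from the previous — a staircase. Each step is 204 mm tall and there are 8 of them, so the total rise is 8 × 204 = 1632 mm.


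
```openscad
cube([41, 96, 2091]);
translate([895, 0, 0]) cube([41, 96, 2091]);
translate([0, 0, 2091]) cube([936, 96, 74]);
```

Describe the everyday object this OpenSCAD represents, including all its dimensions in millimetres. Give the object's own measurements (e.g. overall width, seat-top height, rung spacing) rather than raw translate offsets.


A door frame. The clear opening is 854 mm wide and 2091 mm high. Two 41 mm wide jambs, 96 mm deep, stand either side of the opening from the floor to the top of the opening. A 74 mm thick head sits across the top of both jambs, spanning the full outside width of the frame.


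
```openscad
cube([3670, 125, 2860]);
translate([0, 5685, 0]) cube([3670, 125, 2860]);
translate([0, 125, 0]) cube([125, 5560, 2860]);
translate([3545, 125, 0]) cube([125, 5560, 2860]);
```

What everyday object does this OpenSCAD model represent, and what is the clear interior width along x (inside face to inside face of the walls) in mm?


A house (or room) frame. The interior width is 3420 mm.

Four 2860 mm walls enclosing a rectangle with no floor or roof — a room or house frame. Outside width is 3670 mm and wall thickness is 125 mm, so the interior width is 3670 − 2 × 125 = 3420 mm.


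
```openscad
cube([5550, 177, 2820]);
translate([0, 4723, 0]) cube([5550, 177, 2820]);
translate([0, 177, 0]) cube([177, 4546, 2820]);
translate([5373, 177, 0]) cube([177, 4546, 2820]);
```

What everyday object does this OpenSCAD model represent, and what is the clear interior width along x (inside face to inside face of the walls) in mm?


A house (or room) frame. The interior width is 5196 mm.

Four 2820 mm walls enclosing a rectangle with no floor or roof — a room or house frame. Outside width is 5550 mm and wall thickness is 177 mm, so the interior width is 5550 − 2 × 177 = 5196 mm.


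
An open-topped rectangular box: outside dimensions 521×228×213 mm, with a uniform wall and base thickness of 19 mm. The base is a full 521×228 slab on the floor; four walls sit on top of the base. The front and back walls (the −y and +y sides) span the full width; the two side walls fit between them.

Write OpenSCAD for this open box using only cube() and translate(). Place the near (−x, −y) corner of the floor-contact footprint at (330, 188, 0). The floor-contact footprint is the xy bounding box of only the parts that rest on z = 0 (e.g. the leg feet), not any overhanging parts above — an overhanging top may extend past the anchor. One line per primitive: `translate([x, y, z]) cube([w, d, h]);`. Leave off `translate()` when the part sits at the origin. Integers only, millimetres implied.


translate([330, 188, 0]) cube([521, 228, 19]);
translate([330, 188, 19]) cube([521, 19, 194]);
translate([330, 397, 19]) cube([521, 19, 194]);
translate([330, 207, 19]) cube([19, 190, 194]);
translate([832, 207, 19]) cube([19, 190, 194]);


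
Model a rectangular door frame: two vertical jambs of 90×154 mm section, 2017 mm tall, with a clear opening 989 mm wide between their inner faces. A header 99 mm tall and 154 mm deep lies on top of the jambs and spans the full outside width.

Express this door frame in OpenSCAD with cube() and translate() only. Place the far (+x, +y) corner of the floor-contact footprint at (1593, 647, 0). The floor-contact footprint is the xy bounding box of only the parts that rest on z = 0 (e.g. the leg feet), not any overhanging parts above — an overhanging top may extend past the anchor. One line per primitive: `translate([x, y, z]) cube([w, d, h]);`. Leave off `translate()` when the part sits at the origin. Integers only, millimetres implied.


translate([424, 493, 0]) cube([90, 154, 2017]);
translate([1503, 493, 0]) cube([90, 154, 2017]);
translate([424, 493, 2017]) cube([1169, 154, 99]);


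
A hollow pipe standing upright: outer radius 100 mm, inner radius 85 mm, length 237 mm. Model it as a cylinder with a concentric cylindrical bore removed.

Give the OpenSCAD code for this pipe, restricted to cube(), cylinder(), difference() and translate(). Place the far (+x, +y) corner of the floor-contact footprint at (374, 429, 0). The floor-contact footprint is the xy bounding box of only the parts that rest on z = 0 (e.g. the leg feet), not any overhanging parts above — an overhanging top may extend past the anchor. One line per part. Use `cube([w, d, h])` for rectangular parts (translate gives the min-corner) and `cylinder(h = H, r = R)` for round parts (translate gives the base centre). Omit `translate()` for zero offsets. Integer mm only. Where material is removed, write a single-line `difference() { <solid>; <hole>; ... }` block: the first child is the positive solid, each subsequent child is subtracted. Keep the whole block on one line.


difference() { translate([274, 329, 0]) cylinder(h = 237, r = 100); translate([274, 329, 0]) cylinder(h = 237, r = 85); }


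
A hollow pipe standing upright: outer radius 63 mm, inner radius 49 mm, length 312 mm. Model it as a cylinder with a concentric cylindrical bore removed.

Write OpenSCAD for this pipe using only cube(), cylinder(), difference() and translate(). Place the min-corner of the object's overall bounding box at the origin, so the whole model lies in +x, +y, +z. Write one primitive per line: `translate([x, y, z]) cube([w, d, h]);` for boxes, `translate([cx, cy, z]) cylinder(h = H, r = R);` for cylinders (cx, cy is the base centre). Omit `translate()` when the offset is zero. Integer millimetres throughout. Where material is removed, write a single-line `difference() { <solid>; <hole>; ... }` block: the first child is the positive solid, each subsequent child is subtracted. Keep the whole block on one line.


difference() { translate([63, 63, 0]) cylinder(h = 312, r = 63); translate([63, 63, 0]) cylinder(h = 312, r = 49); }


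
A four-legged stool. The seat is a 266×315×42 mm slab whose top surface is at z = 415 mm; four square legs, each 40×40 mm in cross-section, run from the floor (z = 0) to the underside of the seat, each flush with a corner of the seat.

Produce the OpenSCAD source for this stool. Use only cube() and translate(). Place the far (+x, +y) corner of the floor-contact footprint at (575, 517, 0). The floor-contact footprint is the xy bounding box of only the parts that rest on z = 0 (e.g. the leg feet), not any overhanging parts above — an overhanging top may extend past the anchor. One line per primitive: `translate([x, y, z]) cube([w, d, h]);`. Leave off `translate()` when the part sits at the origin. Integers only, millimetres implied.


translate([309, 202, 373]) cube([266, 315, 42]);
translate([309, 202, 0]) cube([40, 40, 373]);
translate([535, 202, 0]) cube([40, 40, 373]);
translate([309, 477, 0]) cube([40, 40, 373]);
translate([535, 477, 0]) cube([40, 40, 373]);


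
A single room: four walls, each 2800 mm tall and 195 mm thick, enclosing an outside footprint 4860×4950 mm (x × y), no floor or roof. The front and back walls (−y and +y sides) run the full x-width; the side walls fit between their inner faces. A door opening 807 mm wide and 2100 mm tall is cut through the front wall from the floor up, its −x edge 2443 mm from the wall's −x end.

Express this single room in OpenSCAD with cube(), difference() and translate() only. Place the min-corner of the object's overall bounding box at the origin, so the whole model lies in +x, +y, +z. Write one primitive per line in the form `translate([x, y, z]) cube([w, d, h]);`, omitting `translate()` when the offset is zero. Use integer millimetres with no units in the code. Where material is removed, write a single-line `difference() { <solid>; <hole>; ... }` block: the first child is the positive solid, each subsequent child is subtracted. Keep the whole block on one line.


difference() { cube([4860, 195, 2800]); translate([2443, 0, 0]) cube([807, 195, 2100]); }
translate([0, 4755, 0]) cube([4860, 195, 2800]);
translate([0, 195, 0]) cube([195, 4560, 2800]);
translate([4665, 195, 0]) cube([195, 4560, 2800]);


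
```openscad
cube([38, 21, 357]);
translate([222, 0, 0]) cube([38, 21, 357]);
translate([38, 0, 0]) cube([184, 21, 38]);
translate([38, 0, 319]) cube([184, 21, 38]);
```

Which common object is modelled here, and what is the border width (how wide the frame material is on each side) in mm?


A picture frame. The border width is 38 mm.

Four thin pieces enclosing a rectangular opening — a picture frame. The two full-height stiles are 357 mm tall; the top rail sits at z = 319 and is 38 mm tall, so the border above the opening is 357 − 319 = 38 mm, matching the stile x-width.


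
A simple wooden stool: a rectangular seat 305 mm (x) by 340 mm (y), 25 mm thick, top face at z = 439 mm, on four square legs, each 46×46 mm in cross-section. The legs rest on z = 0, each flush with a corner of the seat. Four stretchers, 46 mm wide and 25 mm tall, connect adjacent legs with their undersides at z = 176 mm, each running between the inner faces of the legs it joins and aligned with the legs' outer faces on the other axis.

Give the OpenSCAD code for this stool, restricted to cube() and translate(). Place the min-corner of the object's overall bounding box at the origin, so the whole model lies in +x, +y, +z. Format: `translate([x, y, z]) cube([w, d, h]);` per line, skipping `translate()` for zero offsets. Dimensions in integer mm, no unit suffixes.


translate([0, 0, 414]) cube([305, 340, 25]);
cube([46, 46, 414]);
translate([259, 0, 0]) cube([46, 46, 414]);
translate([0, 294, 0]) cube([46, 46, 414]);
translate([259, 294, 0]) cube([46, 46, 414]);
translate([46, 0, 176]) cube([213, 46, 25]);
translate([46, 294, 176]) cube([213, 46, 25]);
translate([0, 46, 176]) cube([46, 248, 25]);
translate([259, 46, 176]) cube([46, 248, 25]);


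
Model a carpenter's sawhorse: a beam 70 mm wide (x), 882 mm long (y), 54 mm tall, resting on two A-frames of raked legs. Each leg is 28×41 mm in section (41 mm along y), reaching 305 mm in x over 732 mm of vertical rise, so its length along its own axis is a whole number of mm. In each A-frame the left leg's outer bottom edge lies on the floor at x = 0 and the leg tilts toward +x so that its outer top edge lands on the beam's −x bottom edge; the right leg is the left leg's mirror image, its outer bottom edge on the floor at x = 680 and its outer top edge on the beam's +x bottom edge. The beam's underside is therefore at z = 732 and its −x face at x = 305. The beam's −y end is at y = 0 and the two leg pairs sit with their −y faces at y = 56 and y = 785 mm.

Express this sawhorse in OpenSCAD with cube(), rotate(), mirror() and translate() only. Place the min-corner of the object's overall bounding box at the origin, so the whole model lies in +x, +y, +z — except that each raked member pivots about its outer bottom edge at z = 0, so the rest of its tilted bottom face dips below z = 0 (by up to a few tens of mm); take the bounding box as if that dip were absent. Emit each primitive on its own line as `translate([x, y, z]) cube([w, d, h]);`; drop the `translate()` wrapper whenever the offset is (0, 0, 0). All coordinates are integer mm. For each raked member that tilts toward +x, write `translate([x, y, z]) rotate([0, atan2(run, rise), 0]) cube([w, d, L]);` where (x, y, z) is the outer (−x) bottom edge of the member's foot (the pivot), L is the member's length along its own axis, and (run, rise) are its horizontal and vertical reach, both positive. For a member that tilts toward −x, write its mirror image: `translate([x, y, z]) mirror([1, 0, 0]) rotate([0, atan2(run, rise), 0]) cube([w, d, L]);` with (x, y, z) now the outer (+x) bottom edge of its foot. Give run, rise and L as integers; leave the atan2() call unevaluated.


// leg length = √(305² + 732²) = 793
// right-leg outer foot x = 2·305 + 70 = 680
// beam min-corner = (305, 0, 732)
translate([305, 0, 732]) cube([70, 882, 54]);
translate([0, 56, 0]) rotate([0, atan2(305, 732), 0]) cube([28, 41, 793]);
translate([680, 56, 0]) mirror([1, 0, 0]) rotate([0, atan2(305, 732), 0]) cube([28, 41, 793]);
translate([0, 785, 0]) rotate([0, atan2(305, 732), 0]) cube([28, 41, 793]);
translate([680, 785, 0]) mirror([1, 0, 0]) rotate([0, atan2(305, 732), 0]) cube([28, 41, 793]);


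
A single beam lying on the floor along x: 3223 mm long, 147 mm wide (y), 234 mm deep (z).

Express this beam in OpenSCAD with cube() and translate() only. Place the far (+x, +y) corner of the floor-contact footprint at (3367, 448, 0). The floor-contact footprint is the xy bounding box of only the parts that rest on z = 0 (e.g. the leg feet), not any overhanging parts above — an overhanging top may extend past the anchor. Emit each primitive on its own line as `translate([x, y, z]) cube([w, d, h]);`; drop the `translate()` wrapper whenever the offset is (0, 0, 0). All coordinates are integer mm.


translate([144, 301, 0]) cube([3223, 147, 234]);


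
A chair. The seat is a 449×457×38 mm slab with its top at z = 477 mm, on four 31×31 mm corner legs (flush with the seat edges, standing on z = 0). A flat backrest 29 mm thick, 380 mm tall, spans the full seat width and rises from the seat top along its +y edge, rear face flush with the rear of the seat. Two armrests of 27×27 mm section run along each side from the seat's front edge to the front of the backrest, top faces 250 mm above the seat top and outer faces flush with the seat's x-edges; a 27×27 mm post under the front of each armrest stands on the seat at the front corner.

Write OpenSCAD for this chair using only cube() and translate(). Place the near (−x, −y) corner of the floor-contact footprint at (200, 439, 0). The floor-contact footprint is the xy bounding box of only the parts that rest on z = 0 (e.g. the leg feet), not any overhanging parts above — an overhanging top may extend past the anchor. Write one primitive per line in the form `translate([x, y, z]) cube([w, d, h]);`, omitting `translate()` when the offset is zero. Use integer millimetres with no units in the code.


translate([200, 439, 439]) cube([449, 457, 38]);
translate([200, 439, 0]) cube([31, 31, 439]);
translate([618, 439, 0]) cube([31, 31, 439]);
translate([200, 865, 0]) cube([31, 31, 439]);
translate([618, 865, 0]) cube([31, 31, 439]);
translate([200, 867, 477]) cube([449, 29, 380]);
translate([200, 439, 700]) cube([27, 428, 27]);
translate([622, 439, 700]) cube([27, 428, 27]);
translate([200, 439, 477]) cube([27, 27, 223]);
translate([622, 439, 477]) cube([27, 27, 223]);


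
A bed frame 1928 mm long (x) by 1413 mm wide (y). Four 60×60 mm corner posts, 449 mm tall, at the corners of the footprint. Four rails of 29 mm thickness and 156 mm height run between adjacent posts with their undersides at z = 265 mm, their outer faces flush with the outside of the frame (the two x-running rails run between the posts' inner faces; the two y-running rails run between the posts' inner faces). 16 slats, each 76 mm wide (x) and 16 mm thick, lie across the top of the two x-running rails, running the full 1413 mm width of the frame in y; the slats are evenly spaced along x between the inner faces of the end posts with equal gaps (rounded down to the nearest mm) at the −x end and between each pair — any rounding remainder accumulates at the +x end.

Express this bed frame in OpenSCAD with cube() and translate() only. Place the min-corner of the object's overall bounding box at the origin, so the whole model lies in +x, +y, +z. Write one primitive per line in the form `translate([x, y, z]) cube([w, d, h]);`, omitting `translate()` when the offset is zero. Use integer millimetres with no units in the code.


cube([60, 60, 449]);
translate([0, 1353, 0]) cube([60, 60, 449]);
translate([1868, 0, 0]) cube([60, 60, 449]);
translate([1868, 1353, 0]) cube([60, 60, 449]);
translate([60, 0, 265]) cube([1808, 29, 156]);
translate([60, 1384, 265]) cube([1808, 29, 156]);
translate([0, 60, 265]) cube([29, 1293, 156]);
translate([1899, 60, 265]) cube([29, 1293, 156]);
translate([94, 0, 421]) cube([76, 1413, 16]);
translate([204, 0, 421]) cube([76, 1413, 16]);
translate([314, 0, 421]) cube([76, 1413, 16]);
translate([424, 0, 421]) cube([76, 1413, 16]);
translate([534, 0, 421]) cube([76, 1413, 16]);
translate([644, 0, 421]) cube([76, 1413, 16]);
translate([754, 0, 421]) cube([76, 1413, 16]);
translate([864, 0, 421]) cube([76, 1413, 16]);
translate([974, 0, 421]) cube([76, 1413, 16]);
translate([1084, 0, 421]) cube([76, 1413, 16]);
translate([1194, 0, 421]) cube([76, 1413, 16]);
translate([1304, 0, 421]) cube([76, 1413, 16]);
translate([1414, 0, 421]) cube([76, 1413, 16]);
translate([1524, 0, 421]) cube([76, 1413, 16]);
translate([1634, 0, 421]) cube([76, 1413, 16]);
translate([1744, 0, 421]) cube([76, 1413, 16]);


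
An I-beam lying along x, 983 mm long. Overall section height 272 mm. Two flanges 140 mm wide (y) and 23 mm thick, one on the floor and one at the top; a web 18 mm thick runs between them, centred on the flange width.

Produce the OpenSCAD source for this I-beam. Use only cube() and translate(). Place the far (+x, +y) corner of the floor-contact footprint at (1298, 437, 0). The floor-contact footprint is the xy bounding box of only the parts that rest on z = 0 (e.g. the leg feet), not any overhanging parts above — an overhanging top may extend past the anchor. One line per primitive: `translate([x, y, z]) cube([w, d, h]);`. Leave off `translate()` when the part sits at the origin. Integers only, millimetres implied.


translate([315, 297, 0]) cube([983, 140, 23]);
translate([315, 358, 23]) cube([983, 18, 226]);
translate([315, 297, 249]) cube([983, 140, 23]);


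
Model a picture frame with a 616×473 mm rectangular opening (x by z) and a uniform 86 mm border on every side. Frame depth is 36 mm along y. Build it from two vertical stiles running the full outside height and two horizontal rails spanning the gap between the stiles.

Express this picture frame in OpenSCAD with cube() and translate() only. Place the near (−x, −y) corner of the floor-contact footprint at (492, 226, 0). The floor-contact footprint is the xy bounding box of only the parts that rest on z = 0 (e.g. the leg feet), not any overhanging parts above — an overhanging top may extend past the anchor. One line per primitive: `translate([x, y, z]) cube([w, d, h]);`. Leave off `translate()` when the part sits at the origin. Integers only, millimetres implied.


translate([492, 226, 0]) cube([86, 36, 645]);
translate([1194, 226, 0]) cube([86, 36, 645]);
translate([578, 226, 0]) cube([616, 36, 86]);
translate([578, 226, 559]) cube([616, 36, 86]);


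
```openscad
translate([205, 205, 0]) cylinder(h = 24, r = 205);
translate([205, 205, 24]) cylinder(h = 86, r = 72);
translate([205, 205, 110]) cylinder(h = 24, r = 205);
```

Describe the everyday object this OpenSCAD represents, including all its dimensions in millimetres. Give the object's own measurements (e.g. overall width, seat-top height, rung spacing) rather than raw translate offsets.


A spool: two coaxial disc flanges of radius 205 mm and thickness 24 mm, joined by a core cylinder of radius 72 mm and height 86 mm. The lower flange rests on z = 0 and the three cylinders share a vertical axis.


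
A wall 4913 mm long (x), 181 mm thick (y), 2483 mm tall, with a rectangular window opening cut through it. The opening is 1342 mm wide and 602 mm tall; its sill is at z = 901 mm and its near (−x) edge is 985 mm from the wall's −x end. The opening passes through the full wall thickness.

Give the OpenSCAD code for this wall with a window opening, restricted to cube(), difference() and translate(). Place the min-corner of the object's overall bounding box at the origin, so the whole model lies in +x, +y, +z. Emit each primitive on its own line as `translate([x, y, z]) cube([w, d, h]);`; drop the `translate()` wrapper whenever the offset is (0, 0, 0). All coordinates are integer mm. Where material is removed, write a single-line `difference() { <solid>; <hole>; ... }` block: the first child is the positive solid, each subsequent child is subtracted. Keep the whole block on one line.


difference() { cube([4913, 181, 2483]); translate([985, 0, 901]) cube([1342, 181, 602]); }


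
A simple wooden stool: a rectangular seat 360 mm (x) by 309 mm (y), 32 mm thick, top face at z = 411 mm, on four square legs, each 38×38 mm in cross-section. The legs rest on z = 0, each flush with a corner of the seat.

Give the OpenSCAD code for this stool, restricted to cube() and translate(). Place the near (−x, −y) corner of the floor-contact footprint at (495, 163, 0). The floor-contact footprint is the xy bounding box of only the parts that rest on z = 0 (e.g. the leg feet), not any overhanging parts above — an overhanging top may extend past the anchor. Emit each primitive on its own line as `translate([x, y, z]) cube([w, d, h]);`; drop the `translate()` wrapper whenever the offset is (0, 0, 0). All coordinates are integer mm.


translate([495, 163, 379]) cube([360, 309, 32]);
translate([495, 163, 0]) cube([38, 38, 379]);
translate([817, 163, 0]) cube([38, 38, 379]);
translate([495, 434, 0]) cube([38, 38, 379]);
translate([817, 434, 0]) cube([38, 38, 379]);


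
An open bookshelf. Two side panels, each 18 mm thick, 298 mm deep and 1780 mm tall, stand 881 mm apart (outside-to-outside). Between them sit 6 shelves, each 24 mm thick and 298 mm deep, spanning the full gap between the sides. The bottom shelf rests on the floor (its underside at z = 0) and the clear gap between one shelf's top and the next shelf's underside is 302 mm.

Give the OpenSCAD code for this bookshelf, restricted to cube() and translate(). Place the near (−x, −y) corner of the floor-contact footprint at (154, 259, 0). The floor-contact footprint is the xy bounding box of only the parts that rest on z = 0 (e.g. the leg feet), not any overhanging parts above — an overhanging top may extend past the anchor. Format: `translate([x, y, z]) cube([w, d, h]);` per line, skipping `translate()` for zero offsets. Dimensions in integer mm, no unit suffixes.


translate([154, 259, 0]) cube([18, 298, 1780]);
translate([1017, 259, 0]) cube([18, 298, 1780]);
translate([172, 259, 0]) cube([845, 298, 24]);
translate([172, 259, 326]) cube([845, 298, 24]);
translate([172, 259, 652]) cube([845, 298, 24]);
translate([172, 259, 978]) cube([845, 298, 24]);
translate([172, 259, 1304]) cube([845, 298, 24]);
translate([172, 259, 1630]) cube([845, 298, 24]);
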